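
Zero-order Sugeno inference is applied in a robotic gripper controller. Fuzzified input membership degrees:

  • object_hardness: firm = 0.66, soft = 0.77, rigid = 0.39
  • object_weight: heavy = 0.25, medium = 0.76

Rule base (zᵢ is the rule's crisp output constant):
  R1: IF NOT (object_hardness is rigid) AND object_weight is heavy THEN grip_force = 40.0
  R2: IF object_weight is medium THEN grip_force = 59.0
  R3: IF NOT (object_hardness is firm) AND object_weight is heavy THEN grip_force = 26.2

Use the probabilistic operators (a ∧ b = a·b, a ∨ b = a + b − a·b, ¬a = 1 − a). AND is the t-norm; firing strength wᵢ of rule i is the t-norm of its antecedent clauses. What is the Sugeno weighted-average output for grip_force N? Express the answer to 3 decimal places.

R1 (z=40.0): ¬rigid=1−0.39=0.61, heavy=0.25; AND[a·b] → w = 0.1525
R2 (z=59.0): medium=0.76 → w = 0.7600
R3 (z=26.2): ¬firm=1−0.66=0.34, heavy=0.25; AND[a·b] → w = 0.0850
Weighted average = (0.1525·40.0 + 0.7600·59.0 + 0.0850·26.2) / (0.1525 + 0.7600 + 0.0850)
  = 53.1670 / 0.9975 = 53.300

53.300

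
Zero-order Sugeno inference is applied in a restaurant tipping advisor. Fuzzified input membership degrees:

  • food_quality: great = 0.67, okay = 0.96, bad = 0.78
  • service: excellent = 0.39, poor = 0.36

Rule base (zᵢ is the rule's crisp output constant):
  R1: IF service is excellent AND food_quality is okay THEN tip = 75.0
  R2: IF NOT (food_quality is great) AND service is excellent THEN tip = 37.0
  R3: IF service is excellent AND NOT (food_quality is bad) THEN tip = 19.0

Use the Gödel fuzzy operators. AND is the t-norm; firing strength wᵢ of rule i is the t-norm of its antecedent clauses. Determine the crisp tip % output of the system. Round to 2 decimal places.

48.55

R1 (z=75.0): excellent=0.39, okay=0.96; AND[min(a, b)] → w = 0.39
R2 (z=37.0): ¬great=1−0.67=0.33, excellent=0.39; AND[min(a, b)] → w = 0.33
R3 (z=19.0): excellent=0.39, ¬bad=1−0.78=0.22; AND[min(a, b)] → w = 0.22
Weighted average = (0.39·75.0 + 0.33·37.0 + 0.22·19.0) / (0.39 + 0.33 + 0.22)
  = 45.6400 / 0.9400 = 48.55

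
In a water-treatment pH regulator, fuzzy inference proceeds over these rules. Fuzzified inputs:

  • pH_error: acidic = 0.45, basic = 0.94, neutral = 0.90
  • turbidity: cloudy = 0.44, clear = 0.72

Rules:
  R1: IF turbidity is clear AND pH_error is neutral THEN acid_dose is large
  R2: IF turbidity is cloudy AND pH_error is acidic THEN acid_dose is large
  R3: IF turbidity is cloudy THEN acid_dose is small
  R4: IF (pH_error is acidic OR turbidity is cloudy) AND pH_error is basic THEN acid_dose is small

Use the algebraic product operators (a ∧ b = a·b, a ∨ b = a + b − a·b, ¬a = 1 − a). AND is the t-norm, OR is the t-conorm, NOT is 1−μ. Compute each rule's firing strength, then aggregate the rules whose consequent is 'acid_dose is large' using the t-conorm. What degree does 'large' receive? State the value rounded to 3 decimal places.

R1: clear=0.72, neutral=0.90; AND[a·b] → w = 0.6480
R2: cloudy=0.44, acidic=0.45; AND[a·b] → w = 0.1980
R3: cloudy=0.44 → w = 0.4400
R4: (acidic=0.45 OR cloudy=0.44) = 0.6920; AND[a·b] with basic=0.94 → w = 0.6505
Rules with consequent 'large': {R1, R2} → strengths 0.6480, 0.1980
Aggregate via t-conorm [a + b − a·b]: 0.7177

0.718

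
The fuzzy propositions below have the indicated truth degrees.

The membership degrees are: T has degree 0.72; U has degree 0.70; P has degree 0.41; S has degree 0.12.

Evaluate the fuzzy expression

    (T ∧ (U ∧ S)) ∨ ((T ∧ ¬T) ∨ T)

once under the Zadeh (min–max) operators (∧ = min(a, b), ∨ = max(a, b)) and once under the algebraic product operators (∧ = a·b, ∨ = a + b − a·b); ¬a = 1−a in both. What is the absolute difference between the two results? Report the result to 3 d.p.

0.070

Under Zadeh (min–max):
  U ∧ S = min(a, b) on (0.70, 0.12) = 0.12
  T ∧ (U ∧ S) = min(a, b) on (0.72, 0.12) = 0.12
  ¬T = 1 − 0.72 = 0.28
  T ∧ ¬T = min(a, b) on (0.72, 0.28) = 0.28
  (T ∧ ¬T) ∨ T = max(a, b) on (0.28, 0.72) = 0.72
  (T ∧ (U ∧ S)) ∨ ((T ∧ ¬T) ∨ T) = max(a, b) on (0.12, 0.72) = 0.72
  → value = 0.7200
Under algebraic product:
  U ∧ S = a·b on (0.7000, 0.1200) = 0.0840
  T ∧ (U ∧ S) = a·b on (0.7200, 0.0840) = 0.0605
  ¬T = 1 − 0.7200 = 0.2800
  T ∧ ¬T = a·b on (0.7200, 0.2800) = 0.2016
  (T ∧ ¬T) ∨ T = a + b − a·b on (0.2016, 0.7200) = 0.7764
  (T ∧ (U ∧ S)) ∨ ((T ∧ ¬T) ∨ T) = a + b − a·b on (0.0605, 0.7764) = 0.7900
  → value = 0.7900
|0.7200 − 0.7900| = 0.070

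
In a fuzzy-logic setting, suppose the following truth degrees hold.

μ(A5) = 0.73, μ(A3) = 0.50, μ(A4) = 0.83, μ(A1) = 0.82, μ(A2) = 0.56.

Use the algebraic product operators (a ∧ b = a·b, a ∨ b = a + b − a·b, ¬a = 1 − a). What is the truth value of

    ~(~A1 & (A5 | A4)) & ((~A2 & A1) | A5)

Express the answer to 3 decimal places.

~A1 = 1 − 0.8200 = 0.1800
A5 | A4 = a + b − a·b on (0.7300, 0.8300) = 0.9541
~A1 & (A5 | A4) = a·b on (0.1800, 0.9541) = 0.1717
~(~A1 & (A5 | A4)) = 1 − 0.1717 = 0.8283
~A2 = 1 − 0.5600 = 0.4400
~A2 & A1 = a·b on (0.4400, 0.8200) = 0.3608
(~A2 & A1) | A5 = a + b − a·b on (0.3608, 0.7300) = 0.8274
~(~A1 & (A5 | A4)) & ((~A2 & A1) | A5) = a·b on (0.8283, 0.8274) = 0.6853

0.685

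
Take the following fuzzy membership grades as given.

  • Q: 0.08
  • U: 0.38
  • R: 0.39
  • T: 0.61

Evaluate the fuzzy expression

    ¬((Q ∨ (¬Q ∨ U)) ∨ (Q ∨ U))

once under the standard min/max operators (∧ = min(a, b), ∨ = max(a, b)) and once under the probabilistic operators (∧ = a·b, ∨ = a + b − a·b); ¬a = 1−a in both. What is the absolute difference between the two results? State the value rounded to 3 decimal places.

Under standard min/max:
  ¬Q = 1 − 0.08 = 0.92
  ¬Q ∨ U = max(a, b) on (0.92, 0.38) = 0.92
  Q ∨ (¬Q ∨ U) = max(a, b) on (0.08, 0.92) = 0.92
  Q ∨ U = max(a, b) on (0.08, 0.38) = 0.38
  (Q ∨ (¬Q ∨ U)) ∨ (Q ∨ U) = max(a, b) on (0.92, 0.38) = 0.92
  ¬((Q ∨ (¬Q ∨ U)) ∨ (Q ∨ U)) = 1 − 0.92 = 0.08
  → value = 0.0800
Under probabilistic:
  ¬Q = 1 − 0.0800 = 0.9200
  ¬Q ∨ U = a + b − a·b on (0.9200, 0.3800) = 0.9504
  Q ∨ (¬Q ∨ U) = a + b − a·b on (0.0800, 0.9504) = 0.9544
  Q ∨ U = a + b − a·b on (0.0800, 0.3800) = 0.4296
  (Q ∨ (¬Q ∨ U)) ∨ (Q ∨ U) = a + b − a·b on (0.9544, 0.4296) = 0.9740
  ¬((Q ∨ (¬Q ∨ U)) ∨ (Q ∨ U)) = 1 − 0.9740 = 0.0260
  → value = 0.0260
|0.0800 − 0.0260| = 0.054

0.054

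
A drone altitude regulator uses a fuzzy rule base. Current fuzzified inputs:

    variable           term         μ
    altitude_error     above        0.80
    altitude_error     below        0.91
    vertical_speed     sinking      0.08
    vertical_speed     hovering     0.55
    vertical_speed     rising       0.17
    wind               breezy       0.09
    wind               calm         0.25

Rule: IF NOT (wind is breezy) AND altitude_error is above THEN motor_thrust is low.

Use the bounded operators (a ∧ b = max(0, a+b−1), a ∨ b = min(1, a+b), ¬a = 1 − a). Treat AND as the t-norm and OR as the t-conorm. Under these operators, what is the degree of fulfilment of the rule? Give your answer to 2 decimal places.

firing strength: ¬breezy=1−0.09=0.91, above=0.80; AND[max(0, a+b−1)] → w = 0.71

0.71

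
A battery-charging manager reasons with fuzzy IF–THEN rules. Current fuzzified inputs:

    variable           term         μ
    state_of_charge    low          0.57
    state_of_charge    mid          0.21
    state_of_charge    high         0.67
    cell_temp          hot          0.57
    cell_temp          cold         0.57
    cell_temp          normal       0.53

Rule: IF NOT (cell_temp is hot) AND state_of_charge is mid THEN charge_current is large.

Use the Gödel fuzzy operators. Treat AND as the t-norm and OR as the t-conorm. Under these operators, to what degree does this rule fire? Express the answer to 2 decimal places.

0.21

firing strength: ¬hot=1−0.57=0.43, mid=0.21; AND[min(a, b)] → w = 0.21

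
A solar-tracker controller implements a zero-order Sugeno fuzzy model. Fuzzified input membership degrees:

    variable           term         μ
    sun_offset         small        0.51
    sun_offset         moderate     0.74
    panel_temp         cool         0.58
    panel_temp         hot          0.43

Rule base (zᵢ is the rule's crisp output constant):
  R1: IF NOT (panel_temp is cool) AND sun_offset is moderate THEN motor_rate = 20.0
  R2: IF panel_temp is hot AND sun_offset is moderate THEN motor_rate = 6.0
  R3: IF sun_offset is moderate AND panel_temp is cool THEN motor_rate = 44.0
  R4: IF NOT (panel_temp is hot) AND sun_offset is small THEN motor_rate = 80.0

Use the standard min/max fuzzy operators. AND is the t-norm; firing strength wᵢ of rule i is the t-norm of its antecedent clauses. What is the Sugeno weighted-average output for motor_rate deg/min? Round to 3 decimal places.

39.845

R1 (z=20.0): ¬cool=1−0.58=0.42, moderate=0.74; AND[min(a, b)] → w = 0.42
R2 (z=6.0): hot=0.43, moderate=0.74; AND[min(a, b)] → w = 0.43
R3 (z=44.0): moderate=0.74, cool=0.58; AND[min(a, b)] → w = 0.58
R4 (z=80.0): ¬hot=1−0.43=0.57, small=0.51; AND[min(a, b)] → w = 0.51
Weighted average = (0.42·20.0 + 0.43·6.0 + 0.58·44.0 + 0.51·80.0) / (0.42 + 0.43 + 0.58 + 0.51)
  = 77.3000 / 1.9400 = 39.845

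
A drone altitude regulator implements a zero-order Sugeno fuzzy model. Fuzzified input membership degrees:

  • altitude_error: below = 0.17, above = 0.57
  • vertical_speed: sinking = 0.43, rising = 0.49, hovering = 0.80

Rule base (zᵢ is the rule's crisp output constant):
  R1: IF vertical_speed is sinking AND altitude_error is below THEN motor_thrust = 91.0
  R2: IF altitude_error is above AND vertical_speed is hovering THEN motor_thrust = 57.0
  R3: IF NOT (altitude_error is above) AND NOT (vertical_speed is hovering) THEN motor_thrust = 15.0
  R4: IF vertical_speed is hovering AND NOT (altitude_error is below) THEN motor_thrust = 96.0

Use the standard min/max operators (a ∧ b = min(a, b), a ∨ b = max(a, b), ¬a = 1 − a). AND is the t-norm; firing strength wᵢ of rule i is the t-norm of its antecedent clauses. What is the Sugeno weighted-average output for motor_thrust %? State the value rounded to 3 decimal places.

R1 (z=91.0): sinking=0.43, below=0.17; AND[min(a, b)] → w = 0.17
R2 (z=57.0): above=0.57, hovering=0.80; AND[min(a, b)] → w = 0.57
R3 (z=15.0): ¬above=1−0.57=0.43, ¬hovering=1−0.80=0.20; AND[min(a, b)] → w = 0.20
R4 (z=96.0): hovering=0.80, ¬below=1−0.17=0.83; AND[min(a, b)] → w = 0.80
Weighted average = (0.17·91.0 + 0.57·57.0 + 0.20·15.0 + 0.80·96.0) / (0.17 + 0.57 + 0.20 + 0.80)
  = 127.7600 / 1.7400 = 73.425

73.425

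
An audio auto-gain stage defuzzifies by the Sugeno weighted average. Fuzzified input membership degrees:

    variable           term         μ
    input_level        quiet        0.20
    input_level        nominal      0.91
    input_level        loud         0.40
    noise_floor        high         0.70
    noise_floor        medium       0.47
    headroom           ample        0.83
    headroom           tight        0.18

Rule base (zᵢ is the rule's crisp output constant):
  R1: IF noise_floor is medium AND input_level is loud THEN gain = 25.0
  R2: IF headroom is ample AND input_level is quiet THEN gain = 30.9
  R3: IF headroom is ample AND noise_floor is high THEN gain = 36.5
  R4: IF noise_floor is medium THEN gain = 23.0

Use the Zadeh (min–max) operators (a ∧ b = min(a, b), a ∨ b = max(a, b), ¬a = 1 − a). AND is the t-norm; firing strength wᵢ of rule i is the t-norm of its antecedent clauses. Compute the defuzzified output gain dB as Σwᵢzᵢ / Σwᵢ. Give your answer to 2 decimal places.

R1 (z=25.0): medium=0.47, loud=0.40; AND[min(a, b)] → w = 0.40
R2 (z=30.9): ample=0.83, quiet=0.20; AND[min(a, b)] → w = 0.20
R3 (z=36.5): ample=0.83, high=0.70; AND[min(a, b)] → w = 0.70
R4 (z=23.0): medium=0.47 → w = 0.47
Weighted average = (0.40·25.0 + 0.20·30.9 + 0.70·36.5 + 0.47·23.0) / (0.40 + 0.20 + 0.70 + 0.47)
  = 52.5400 / 1.7700 = 29.68

29.68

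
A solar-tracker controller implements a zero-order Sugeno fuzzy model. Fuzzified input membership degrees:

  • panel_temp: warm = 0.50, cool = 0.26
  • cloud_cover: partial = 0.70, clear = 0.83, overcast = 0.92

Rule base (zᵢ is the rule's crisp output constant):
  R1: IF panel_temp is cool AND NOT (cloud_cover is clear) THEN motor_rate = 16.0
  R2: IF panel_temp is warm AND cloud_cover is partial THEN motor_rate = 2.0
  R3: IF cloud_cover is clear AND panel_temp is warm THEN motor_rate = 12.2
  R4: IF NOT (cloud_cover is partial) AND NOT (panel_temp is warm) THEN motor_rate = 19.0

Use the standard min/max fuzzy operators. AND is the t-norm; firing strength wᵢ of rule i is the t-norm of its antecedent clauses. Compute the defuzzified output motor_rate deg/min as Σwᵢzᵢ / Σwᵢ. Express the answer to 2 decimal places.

10.56

R1 (z=16.0): cool=0.26, ¬clear=1−0.83=0.17; AND[min(a, b)] → w = 0.17
R2 (z=2.0): warm=0.50, partial=0.70; AND[min(a, b)] → w = 0.50
R3 (z=12.2): clear=0.83, warm=0.50; AND[min(a, b)] → w = 0.50
R4 (z=19.0): ¬partial=1−0.70=0.30, ¬warm=1−0.50=0.50; AND[min(a, b)] → w = 0.30
Weighted average = (0.17·16.0 + 0.50·2.0 + 0.50·12.2 + 0.30·19.0) / (0.17 + 0.50 + 0.50 + 0.30)
  = 15.5200 / 1.4700 = 10.56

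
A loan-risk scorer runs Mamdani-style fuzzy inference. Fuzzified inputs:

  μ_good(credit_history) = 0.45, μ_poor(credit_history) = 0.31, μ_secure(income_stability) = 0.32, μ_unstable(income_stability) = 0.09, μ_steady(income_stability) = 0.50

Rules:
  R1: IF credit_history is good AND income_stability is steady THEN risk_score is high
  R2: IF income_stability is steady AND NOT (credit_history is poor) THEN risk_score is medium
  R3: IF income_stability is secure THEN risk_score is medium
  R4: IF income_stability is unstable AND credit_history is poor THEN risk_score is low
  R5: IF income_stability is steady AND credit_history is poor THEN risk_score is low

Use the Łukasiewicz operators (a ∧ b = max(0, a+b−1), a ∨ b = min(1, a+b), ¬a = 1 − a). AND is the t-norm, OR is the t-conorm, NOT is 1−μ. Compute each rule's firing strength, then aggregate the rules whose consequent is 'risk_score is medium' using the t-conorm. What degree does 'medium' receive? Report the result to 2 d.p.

0.51

R1: good=0.45, steady=0.50; AND[max(0, a+b−1)] → w = 0.00
R2: steady=0.50, ¬poor=1−0.31=0.69; AND[max(0, a+b−1)] → w = 0.19
R3: secure=0.32 → w = 0.32
R4: unstable=0.09, poor=0.31; AND[max(0, a+b−1)] → w = 0.00
R5: steady=0.50, poor=0.31; AND[max(0, a+b−1)] → w = 0.00
Rules with consequent 'medium': {R2, R3} → strengths 0.19, 0.32
Aggregate via t-conorm [min(1, a+b)]: 0.51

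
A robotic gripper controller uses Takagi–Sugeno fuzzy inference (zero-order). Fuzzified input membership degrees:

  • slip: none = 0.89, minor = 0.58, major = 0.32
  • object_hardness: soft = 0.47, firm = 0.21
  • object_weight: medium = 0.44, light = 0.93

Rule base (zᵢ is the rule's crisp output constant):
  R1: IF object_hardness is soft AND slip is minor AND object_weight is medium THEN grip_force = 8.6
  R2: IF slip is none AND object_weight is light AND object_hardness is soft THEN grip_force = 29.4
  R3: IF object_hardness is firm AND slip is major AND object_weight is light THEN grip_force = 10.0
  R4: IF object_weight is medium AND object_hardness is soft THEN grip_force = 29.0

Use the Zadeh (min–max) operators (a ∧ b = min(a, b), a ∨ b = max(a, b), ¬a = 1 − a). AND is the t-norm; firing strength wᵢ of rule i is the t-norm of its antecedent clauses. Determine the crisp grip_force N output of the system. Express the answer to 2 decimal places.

R1 (z=8.6): soft=0.47, minor=0.58, medium=0.44; AND[min(a, b)] → w = 0.44
R2 (z=29.4): none=0.89, light=0.93, soft=0.47; AND[min(a, b)] → w = 0.47
R3 (z=10.0): firm=0.21, major=0.32, light=0.93; AND[min(a, b)] → w = 0.21
R4 (z=29.0): medium=0.44, soft=0.47; AND[min(a, b)] → w = 0.44
Weighted average = (0.44·8.6 + 0.47·29.4 + 0.21·10.0 + 0.44·29.0) / (0.44 + 0.47 + 0.21 + 0.44)
  = 32.4620 / 1.5600 = 20.81

20.81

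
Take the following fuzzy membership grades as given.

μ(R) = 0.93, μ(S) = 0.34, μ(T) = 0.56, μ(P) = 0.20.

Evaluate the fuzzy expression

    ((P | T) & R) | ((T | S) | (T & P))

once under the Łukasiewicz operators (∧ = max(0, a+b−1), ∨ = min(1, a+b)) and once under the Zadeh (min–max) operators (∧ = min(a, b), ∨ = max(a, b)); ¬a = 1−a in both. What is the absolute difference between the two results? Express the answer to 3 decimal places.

0.440

Under Łukasiewicz:
  P | T = min(1, a+b) on (0.20, 0.56) = 0.76
  (P | T) & R = max(0, a+b−1) on (0.76, 0.93) = 0.69
  T | S = min(1, a+b) on (0.56, 0.34) = 0.90
  T & P = max(0, a+b−1) on (0.56, 0.20) = 0.00
  (T | S) | (T & P) = min(1, a+b) on (0.90, 0.00) = 0.90
  ((P | T) & R) | ((T | S) | (T & P)) = min(1, a+b) on (0.69, 0.90) = 1.00
  → value = 1.0000
Under Zadeh (min–max):
  P | T = max(a, b) on (0.20, 0.56) = 0.56
  (P | T) & R = min(a, b) on (0.56, 0.93) = 0.56
  T | S = max(a, b) on (0.56, 0.34) = 0.56
  T & P = min(a, b) on (0.56, 0.20) = 0.20
  (T | S) | (T & P) = max(a, b) on (0.56, 0.20) = 0.56
  ((P | T) & R) | ((T | S) | (T & P)) = max(a, b) on (0.56, 0.56) = 0.56
  → value = 0.5600
|1.0000 − 0.5600| = 0.440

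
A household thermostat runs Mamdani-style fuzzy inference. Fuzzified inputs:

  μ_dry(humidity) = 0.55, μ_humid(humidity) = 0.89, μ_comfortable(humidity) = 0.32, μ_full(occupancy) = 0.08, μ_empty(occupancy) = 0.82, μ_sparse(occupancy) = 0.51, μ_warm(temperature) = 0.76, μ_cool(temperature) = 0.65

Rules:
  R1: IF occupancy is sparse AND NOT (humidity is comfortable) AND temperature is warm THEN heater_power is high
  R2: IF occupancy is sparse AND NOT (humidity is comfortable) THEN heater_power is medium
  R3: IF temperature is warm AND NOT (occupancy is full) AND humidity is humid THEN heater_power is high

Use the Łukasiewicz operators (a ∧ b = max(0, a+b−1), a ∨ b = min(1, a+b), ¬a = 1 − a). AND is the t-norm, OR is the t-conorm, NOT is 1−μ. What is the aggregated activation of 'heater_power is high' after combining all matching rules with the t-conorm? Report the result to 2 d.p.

0.57

R1: sparse=0.51, ¬comfortable=1−0.32=0.68, warm=0.76; AND[max(0, a+b−1)] → w = 0.00
R2: sparse=0.51, ¬comfortable=1−0.32=0.68; AND[max(0, a+b−1)] → w = 0.19
R3: warm=0.76, ¬full=1−0.08=0.92, humid=0.89; AND[max(0, a+b−1)] → w = 0.57
Rules with consequent 'high': {R1, R3} → strengths 0.00, 0.57
Aggregate via t-conorm [min(1, a+b)]: 0.57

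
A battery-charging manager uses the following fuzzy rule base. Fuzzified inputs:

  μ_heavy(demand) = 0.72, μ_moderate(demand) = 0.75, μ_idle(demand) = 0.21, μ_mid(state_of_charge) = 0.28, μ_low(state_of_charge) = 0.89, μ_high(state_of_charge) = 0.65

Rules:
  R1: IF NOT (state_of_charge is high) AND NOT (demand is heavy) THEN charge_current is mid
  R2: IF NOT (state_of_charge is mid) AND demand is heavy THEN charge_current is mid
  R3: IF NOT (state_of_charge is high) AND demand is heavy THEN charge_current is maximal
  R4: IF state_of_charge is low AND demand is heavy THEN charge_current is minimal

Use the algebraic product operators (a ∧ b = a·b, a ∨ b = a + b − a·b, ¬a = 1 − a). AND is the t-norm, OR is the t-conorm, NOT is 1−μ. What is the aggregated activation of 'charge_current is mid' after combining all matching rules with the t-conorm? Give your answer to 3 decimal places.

R1: ¬high=1−0.65=0.35, ¬heavy=1−0.72=0.28; AND[a·b] → w = 0.0980
R2: ¬mid=1−0.28=0.72, heavy=0.72; AND[a·b] → w = 0.5184
R3: ¬high=1−0.65=0.35, heavy=0.72; AND[a·b] → w = 0.2520
R4: low=0.89, heavy=0.72; AND[a·b] → w = 0.6408
Rules with consequent 'mid': {R1, R2} → strengths 0.0980, 0.5184
Aggregate via t-conorm [a + b − a·b]: 0.5656

0.566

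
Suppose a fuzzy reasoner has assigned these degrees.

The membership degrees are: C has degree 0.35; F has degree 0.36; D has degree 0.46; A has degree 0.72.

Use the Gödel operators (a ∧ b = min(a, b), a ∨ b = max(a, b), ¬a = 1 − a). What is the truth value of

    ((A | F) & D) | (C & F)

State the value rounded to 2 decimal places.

A | F = max(a, b) on (0.72, 0.36) = 0.72
(A | F) & D = min(a, b) on (0.72, 0.46) = 0.46
C & F = min(a, b) on (0.35, 0.36) = 0.35
((A | F) & D) | (C & F) = max(a, b) on (0.46, 0.35) = 0.46

0.46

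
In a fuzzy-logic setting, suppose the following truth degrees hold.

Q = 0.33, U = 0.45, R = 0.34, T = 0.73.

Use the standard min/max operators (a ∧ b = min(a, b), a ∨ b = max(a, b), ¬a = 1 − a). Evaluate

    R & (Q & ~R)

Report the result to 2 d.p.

~R = 1 − 0.34 = 0.66
Q & ~R = min(a, b) on (0.33, 0.66) = 0.33
R & (Q & ~R) = min(a, b) on (0.34, 0.33) = 0.33

0.33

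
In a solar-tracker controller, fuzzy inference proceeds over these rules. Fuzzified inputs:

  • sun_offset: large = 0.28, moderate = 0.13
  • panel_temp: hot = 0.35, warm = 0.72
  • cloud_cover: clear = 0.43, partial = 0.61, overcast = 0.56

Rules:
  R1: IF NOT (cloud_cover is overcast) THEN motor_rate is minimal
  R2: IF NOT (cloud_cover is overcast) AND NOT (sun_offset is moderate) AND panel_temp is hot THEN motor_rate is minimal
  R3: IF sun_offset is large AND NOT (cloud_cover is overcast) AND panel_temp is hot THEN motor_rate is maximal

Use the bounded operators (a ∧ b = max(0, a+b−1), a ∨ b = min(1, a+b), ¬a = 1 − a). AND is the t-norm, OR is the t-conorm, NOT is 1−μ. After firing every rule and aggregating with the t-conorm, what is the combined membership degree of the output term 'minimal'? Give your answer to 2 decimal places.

R1: ¬overcast=1−0.56=0.44 → w = 0.44
R2: ¬overcast=1−0.56=0.44, ¬moderate=1−0.13=0.87, hot=0.35; AND[max(0, a+b−1)] → w = 0.00
R3: large=0.28, ¬overcast=1−0.56=0.44, hot=0.35; AND[max(0, a+b−1)] → w = 0.00
Rules with consequent 'minimal': {R1, R2} → strengths 0.44, 0.00
Aggregate via t-conorm [min(1, a+b)]: 0.44

0.44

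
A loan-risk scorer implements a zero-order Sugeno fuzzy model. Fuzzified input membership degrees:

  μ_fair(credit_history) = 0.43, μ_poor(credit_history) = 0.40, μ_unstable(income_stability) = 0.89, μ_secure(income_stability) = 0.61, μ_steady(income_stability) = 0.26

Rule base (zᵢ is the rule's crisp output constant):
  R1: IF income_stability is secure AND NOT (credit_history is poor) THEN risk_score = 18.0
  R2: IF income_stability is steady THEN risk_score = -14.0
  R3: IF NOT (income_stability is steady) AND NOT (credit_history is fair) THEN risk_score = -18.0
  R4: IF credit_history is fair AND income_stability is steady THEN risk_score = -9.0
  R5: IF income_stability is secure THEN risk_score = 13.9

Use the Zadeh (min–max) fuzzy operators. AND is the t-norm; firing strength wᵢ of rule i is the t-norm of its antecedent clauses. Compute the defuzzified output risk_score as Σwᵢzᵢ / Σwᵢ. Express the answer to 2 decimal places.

R1 (z=18.0): secure=0.61, ¬poor=1−0.40=0.60; AND[min(a, b)] → w = 0.60
R2 (z=-14.0): steady=0.26 → w = 0.26
R3 (z=-18.0): ¬steady=1−0.26=0.74, ¬fair=1−0.43=0.57; AND[min(a, b)] → w = 0.57
R4 (z=-9.0): fair=0.43, steady=0.26; AND[min(a, b)] → w = 0.26
R5 (z=13.9): secure=0.61 → w = 0.61
Weighted average = (0.60·18.0 + 0.26·-14.0 + 0.57·-18.0 + 0.26·-9.0 + 0.61·13.9) / (0.60 + 0.26 + 0.57 + 0.26 + 0.61)
  = 3.0390 / 2.3000 = 1.32

1.32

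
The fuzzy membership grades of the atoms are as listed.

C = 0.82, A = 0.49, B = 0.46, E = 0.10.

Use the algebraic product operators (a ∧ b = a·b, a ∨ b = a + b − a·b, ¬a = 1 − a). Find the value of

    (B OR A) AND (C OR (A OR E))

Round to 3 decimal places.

0.665

B OR A = a + b − a·b on (0.4600, 0.4900) = 0.7246
A OR E = a + b − a·b on (0.4900, 0.1000) = 0.5410
C OR (A OR E) = a + b − a·b on (0.8200, 0.5410) = 0.9174
(B OR A) AND (C OR (A OR E)) = a·b on (0.7246, 0.9174) = 0.6647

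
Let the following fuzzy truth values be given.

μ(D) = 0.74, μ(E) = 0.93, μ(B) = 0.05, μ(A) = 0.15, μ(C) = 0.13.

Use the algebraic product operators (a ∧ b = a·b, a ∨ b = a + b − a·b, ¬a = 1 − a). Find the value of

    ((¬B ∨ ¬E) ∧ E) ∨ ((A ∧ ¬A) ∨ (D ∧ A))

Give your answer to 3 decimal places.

¬B = 1 − 0.0500 = 0.9500
¬E = 1 − 0.9300 = 0.0700
¬B ∨ ¬E = a + b − a·b on (0.9500, 0.0700) = 0.9535
(¬B ∨ ¬E) ∧ E = a·b on (0.9535, 0.9300) = 0.8868
¬A = 1 − 0.1500 = 0.8500
A ∧ ¬A = a·b on (0.1500, 0.8500) = 0.1275
D ∧ A = a·b on (0.7400, 0.1500) = 0.1110
(A ∧ ¬A) ∨ (D ∧ A) = a + b − a·b on (0.1275, 0.1110) = 0.2243
((¬B ∨ ¬E) ∧ E) ∨ ((A ∧ ¬A) ∨ (D ∧ A)) = a + b − a·b on (0.8868, 0.2243) = 0.9122

0.912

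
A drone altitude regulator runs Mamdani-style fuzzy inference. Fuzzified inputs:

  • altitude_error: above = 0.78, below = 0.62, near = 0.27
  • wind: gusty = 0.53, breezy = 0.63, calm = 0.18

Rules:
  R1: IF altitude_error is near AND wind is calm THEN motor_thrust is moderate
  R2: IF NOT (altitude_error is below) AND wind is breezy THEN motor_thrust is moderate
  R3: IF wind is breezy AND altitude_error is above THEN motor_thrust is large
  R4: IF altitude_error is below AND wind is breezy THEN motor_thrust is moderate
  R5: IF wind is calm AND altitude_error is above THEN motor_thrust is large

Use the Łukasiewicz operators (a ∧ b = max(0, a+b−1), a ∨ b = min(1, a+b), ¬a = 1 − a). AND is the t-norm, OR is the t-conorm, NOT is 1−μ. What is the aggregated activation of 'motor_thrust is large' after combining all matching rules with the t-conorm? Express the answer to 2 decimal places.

0.41

R1: near=0.27, calm=0.18; AND[max(0, a+b−1)] → w = 0.00
R2: ¬below=1−0.62=0.38, breezy=0.63; AND[max(0, a+b−1)] → w = 0.01
R3: breezy=0.63, above=0.78; AND[max(0, a+b−1)] → w = 0.41
R4: below=0.62, breezy=0.63; AND[max(0, a+b−1)] → w = 0.25
R5: calm=0.18, above=0.78; AND[max(0, a+b−1)] → w = 0.00
Rules with consequent 'large': {R3, R5} → strengths 0.41, 0.00
Aggregate via t-conorm [min(1, a+b)]: 0.41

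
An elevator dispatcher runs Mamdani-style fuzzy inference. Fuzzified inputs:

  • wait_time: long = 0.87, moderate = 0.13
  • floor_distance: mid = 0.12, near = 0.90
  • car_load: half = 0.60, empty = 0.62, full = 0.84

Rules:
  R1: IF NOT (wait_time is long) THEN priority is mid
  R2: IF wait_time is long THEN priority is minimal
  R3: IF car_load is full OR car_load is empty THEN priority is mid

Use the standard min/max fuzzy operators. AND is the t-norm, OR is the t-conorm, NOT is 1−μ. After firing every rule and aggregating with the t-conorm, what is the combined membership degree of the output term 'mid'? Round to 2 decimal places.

0.84

R1: ¬long=1−0.87=0.13 → w = 0.13
R2: long=0.87 → w = 0.87
R3: full=0.84, empty=0.62; OR[max(a, b)] → w = 0.84
Rules with consequent 'mid': {R1, R3} → strengths 0.13, 0.84
Aggregate via t-conorm [max(a, b)]: 0.84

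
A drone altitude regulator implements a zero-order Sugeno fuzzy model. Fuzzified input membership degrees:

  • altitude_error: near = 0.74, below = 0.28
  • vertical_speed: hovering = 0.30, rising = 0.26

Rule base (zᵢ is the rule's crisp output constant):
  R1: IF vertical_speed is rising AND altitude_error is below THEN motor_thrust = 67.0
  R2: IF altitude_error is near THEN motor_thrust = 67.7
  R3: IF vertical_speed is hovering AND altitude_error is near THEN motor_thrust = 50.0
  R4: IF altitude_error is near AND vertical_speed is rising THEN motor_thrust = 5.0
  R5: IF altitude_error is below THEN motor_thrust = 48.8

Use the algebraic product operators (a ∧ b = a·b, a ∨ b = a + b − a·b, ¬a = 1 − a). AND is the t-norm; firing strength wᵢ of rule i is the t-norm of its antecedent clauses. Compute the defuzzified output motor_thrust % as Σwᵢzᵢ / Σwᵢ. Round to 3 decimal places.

53.544

R1 (z=67.0): rising=0.26, below=0.28; AND[a·b] → w = 0.0728
R2 (z=67.7): near=0.74 → w = 0.7400
R3 (z=50.0): hovering=0.30, near=0.74; AND[a·b] → w = 0.2220
R4 (z=5.0): near=0.74, rising=0.26; AND[a·b] → w = 0.1924
R5 (z=48.8): below=0.28 → w = 0.2800
Weighted average = (0.0728·67.0 + 0.7400·67.7 + 0.2220·50.0 + 0.1924·5.0 + 0.2800·48.8) / (0.0728 + 0.7400 + 0.2220 + 0.1924 + 0.2800)
  = 80.7016 / 1.5072 = 53.544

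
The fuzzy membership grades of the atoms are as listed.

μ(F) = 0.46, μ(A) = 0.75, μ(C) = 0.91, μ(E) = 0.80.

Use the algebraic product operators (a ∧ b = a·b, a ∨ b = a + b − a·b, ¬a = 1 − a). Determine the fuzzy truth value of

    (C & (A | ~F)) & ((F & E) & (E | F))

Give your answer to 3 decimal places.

~F = 1 − 0.4600 = 0.5400
A | ~F = a + b − a·b on (0.7500, 0.5400) = 0.8850
C & (A | ~F) = a·b on (0.9100, 0.8850) = 0.8054
F & E = a·b on (0.4600, 0.8000) = 0.3680
E | F = a + b − a·b on (0.8000, 0.4600) = 0.8920
(F & E) & (E | F) = a·b on (0.3680, 0.8920) = 0.3283
(C & (A | ~F)) & ((F & E) & (E | F)) = a·b on (0.8054, 0.3283) = 0.2644

0.264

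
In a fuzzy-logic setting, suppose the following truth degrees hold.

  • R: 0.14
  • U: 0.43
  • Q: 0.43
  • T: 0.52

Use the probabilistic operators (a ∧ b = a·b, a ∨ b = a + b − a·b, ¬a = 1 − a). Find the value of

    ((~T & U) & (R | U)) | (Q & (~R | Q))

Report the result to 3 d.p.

0.459

~T = 1 − 0.5200 = 0.4800
~T & U = a·b on (0.4800, 0.4300) = 0.2064
R | U = a + b − a·b on (0.1400, 0.4300) = 0.5098
(~T & U) & (R | U) = a·b on (0.2064, 0.5098) = 0.1052
~R = 1 − 0.1400 = 0.8600
~R | Q = a + b − a·b on (0.8600, 0.4300) = 0.9202
Q & (~R | Q) = a·b on (0.4300, 0.9202) = 0.3957
((~T & U) & (R | U)) | (Q & (~R | Q)) = a + b − a·b on (0.1052, 0.3957) = 0.4593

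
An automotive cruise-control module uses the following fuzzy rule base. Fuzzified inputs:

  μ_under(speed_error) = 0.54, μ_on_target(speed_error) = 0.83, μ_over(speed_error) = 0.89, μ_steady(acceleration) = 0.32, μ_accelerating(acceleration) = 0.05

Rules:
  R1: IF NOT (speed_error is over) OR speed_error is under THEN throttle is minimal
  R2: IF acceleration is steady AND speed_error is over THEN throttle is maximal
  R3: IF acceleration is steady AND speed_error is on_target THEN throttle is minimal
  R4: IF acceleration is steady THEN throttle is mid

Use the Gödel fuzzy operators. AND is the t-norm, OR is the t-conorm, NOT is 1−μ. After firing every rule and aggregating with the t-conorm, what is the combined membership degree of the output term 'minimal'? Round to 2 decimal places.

0.54

R1: ¬over=1−0.89=0.11, under=0.54; OR[max(a, b)] → w = 0.54
R2: steady=0.32, over=0.89; AND[min(a, b)] → w = 0.32
R3: steady=0.32, on_target=0.83; AND[min(a, b)] → w = 0.32
R4: steady=0.32 → w = 0.32
Rules with consequent 'minimal': {R1, R3} → strengths 0.54, 0.32
Aggregate via t-conorm [max(a, b)]: 0.54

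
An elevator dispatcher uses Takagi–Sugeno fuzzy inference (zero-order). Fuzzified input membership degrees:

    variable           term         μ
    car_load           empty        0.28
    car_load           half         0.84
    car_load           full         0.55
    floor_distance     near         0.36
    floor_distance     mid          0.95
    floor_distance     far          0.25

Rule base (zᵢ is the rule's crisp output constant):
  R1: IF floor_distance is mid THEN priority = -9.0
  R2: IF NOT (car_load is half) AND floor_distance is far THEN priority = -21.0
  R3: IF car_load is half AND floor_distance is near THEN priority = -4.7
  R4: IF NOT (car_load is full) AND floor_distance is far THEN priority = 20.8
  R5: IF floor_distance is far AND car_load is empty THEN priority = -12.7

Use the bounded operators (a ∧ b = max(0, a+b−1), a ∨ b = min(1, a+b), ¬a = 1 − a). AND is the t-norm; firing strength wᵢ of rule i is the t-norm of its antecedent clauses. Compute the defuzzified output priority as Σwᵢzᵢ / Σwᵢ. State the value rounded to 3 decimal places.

-8.252

R1 (z=-9.0): mid=0.95 → w = 0.95
R2 (z=-21.0): ¬half=1−0.84=0.16, far=0.25; AND[max(0, a+b−1)] → w = 0.00
R3 (z=-4.7): half=0.84, near=0.36; AND[max(0, a+b−1)] → w = 0.20
R4 (z=20.8): ¬full=1−0.55=0.45, far=0.25; AND[max(0, a+b−1)] → w = 0.00
R5 (z=-12.7): far=0.25, empty=0.28; AND[max(0, a+b−1)] → w = 0.00
Weighted average = (0.95·-9.0 + 0.00·-21.0 + 0.20·-4.7 + 0.00·20.8 + 0.00·-12.7) / (0.95 + 0.00 + 0.20 + 0.00 + 0.00)
  = -9.4900 / 1.1500 = -8.252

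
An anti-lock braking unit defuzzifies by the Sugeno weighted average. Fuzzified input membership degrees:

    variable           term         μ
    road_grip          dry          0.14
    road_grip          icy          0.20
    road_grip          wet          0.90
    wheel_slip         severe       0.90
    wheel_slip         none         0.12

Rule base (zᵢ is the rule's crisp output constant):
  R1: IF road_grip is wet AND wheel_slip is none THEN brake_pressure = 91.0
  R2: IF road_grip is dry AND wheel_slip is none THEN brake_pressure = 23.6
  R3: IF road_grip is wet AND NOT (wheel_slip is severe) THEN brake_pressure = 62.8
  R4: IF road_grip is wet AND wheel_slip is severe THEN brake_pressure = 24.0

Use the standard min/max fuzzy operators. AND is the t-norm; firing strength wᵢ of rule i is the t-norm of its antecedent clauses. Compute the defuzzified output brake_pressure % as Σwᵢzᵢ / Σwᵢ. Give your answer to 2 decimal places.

33.57

R1 (z=91.0): wet=0.90, none=0.12; AND[min(a, b)] → w = 0.12
R2 (z=23.6): dry=0.14, none=0.12; AND[min(a, b)] → w = 0.12
R3 (z=62.8): wet=0.90, ¬severe=1−0.90=0.10; AND[min(a, b)] → w = 0.10
R4 (z=24.0): wet=0.90, severe=0.90; AND[min(a, b)] → w = 0.90
Weighted average = (0.12·91.0 + 0.12·23.6 + 0.10·62.8 + 0.90·24.0) / (0.12 + 0.12 + 0.10 + 0.90)
  = 41.6320 / 1.2400 = 33.57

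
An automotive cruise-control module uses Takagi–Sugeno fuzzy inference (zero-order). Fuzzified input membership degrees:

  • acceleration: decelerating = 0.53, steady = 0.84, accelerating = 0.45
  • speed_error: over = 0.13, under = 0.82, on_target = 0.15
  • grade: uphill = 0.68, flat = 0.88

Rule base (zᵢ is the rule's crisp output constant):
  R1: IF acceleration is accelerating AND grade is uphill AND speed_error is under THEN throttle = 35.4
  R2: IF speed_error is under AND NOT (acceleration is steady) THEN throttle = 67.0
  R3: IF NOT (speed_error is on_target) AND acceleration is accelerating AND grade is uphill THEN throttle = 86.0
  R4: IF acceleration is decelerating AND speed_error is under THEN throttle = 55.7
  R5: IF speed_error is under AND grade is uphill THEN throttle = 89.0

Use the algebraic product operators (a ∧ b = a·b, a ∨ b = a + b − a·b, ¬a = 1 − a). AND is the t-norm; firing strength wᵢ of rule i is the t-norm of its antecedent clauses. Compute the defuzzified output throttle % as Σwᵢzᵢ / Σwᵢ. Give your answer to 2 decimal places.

69.67

R1 (z=35.4): accelerating=0.45, uphill=0.68, under=0.82; AND[a·b] → w = 0.2509
R2 (z=67.0): under=0.82, ¬steady=1−0.84=0.16; AND[a·b] → w = 0.1312
R3 (z=86.0): ¬on_target=1−0.15=0.85, accelerating=0.45, uphill=0.68; AND[a·b] → w = 0.2601
R4 (z=55.7): decelerating=0.53, under=0.82; AND[a·b] → w = 0.4346
R5 (z=89.0): under=0.82, uphill=0.68; AND[a·b] → w = 0.5576
Weighted average = (0.2509·35.4 + 0.1312·67.0 + 0.2601·86.0 + 0.4346·55.7 + 0.5576·89.0) / (0.2509 + 0.1312 + 0.2601 + 0.4346 + 0.5576)
  = 113.8752 / 1.6344 = 69.67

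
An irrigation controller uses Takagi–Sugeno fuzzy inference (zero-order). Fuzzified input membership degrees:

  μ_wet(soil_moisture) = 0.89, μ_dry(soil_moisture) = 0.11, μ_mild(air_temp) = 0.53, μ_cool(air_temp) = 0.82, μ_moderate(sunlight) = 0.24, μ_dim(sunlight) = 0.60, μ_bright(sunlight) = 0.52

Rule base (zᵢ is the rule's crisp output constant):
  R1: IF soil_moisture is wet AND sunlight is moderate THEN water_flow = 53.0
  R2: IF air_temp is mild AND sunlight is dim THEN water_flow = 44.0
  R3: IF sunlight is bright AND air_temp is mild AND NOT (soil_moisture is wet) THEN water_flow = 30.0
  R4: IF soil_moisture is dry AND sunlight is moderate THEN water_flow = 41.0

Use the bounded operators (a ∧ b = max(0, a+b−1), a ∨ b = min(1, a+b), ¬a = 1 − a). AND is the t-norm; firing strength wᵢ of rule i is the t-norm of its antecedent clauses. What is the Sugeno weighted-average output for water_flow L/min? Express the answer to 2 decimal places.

48.50

R1 (z=53.0): wet=0.89, moderate=0.24; AND[max(0, a+b−1)] → w = 0.13
R2 (z=44.0): mild=0.53, dim=0.60; AND[max(0, a+b−1)] → w = 0.13
R3 (z=30.0): bright=0.52, mild=0.53, ¬wet=1−0.89=0.11; AND[max(0, a+b−1)] → w = 0.00
R4 (z=41.0): dry=0.11, moderate=0.24; AND[max(0, a+b−1)] → w = 0.00
Weighted average = (0.13·53.0 + 0.13·44.0 + 0.00·30.0 + 0.00·41.0) / (0.13 + 0.13 + 0.00 + 0.00)
  = 12.6100 / 0.2600 = 48.50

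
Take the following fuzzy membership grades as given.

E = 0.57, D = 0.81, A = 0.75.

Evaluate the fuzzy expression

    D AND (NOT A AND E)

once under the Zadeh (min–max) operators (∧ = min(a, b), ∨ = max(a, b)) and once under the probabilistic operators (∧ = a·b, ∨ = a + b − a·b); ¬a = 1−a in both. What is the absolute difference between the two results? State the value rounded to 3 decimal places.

Under Zadeh (min–max):
  NOT A = 1 − 0.75 = 0.25
  NOT A AND E = min(a, b) on (0.25, 0.57) = 0.25
  D AND (NOT A AND E) = min(a, b) on (0.81, 0.25) = 0.25
  → value = 0.2500
Under probabilistic:
  NOT A = 1 − 0.7500 = 0.2500
  NOT A AND E = a·b on (0.2500, 0.5700) = 0.1425
  D AND (NOT A AND E) = a·b on (0.8100, 0.1425) = 0.1154
  → value = 0.1154
|0.2500 − 0.1154| = 0.135

0.135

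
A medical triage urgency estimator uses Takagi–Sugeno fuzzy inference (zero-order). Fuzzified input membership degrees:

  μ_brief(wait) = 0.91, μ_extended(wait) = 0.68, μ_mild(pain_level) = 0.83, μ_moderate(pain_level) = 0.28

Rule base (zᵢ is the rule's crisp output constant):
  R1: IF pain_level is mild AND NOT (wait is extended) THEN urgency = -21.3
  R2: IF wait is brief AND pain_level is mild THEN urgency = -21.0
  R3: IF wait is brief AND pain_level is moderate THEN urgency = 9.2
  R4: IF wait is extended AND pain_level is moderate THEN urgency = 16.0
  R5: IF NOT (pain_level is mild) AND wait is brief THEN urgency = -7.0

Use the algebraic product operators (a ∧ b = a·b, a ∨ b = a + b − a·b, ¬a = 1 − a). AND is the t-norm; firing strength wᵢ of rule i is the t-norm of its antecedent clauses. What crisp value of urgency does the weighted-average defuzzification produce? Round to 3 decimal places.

-10.619

R1 (z=-21.3): mild=0.83, ¬extended=1−0.68=0.32; AND[a·b] → w = 0.2656
R2 (z=-21.0): brief=0.91, mild=0.83; AND[a·b] → w = 0.7553
R3 (z=9.2): brief=0.91, moderate=0.28; AND[a·b] → w = 0.2548
R4 (z=16.0): extended=0.68, moderate=0.28; AND[a·b] → w = 0.1904
R5 (z=-7.0): ¬mild=1−0.83=0.17, brief=0.91; AND[a·b] → w = 0.1547
Weighted average = (0.2656·-21.3 + 0.7553·-21.0 + 0.2548·9.2 + 0.1904·16.0 + 0.1547·-7.0) / (0.2656 + 0.7553 + 0.2548 + 0.1904 + 0.1547)
  = -17.2109 / 1.6208 = -10.619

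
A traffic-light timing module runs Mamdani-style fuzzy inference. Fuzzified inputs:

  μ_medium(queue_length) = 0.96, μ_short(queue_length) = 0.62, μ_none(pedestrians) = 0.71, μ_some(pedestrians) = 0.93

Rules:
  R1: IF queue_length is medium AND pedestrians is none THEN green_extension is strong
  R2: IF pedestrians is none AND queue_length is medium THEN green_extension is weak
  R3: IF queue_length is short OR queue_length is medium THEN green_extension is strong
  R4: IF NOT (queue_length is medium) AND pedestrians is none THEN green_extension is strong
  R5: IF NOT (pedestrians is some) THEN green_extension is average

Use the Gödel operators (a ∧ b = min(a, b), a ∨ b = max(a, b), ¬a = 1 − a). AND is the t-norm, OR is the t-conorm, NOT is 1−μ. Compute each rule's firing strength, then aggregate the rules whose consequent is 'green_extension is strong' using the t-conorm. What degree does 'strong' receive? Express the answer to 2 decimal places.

R1: medium=0.96, none=0.71; AND[min(a, b)] → w = 0.71
R2: none=0.71, medium=0.96; AND[min(a, b)] → w = 0.71
R3: short=0.62, medium=0.96; OR[max(a, b)] → w = 0.96
R4: ¬medium=1−0.96=0.04, none=0.71; AND[min(a, b)] → w = 0.04
R5: ¬some=1−0.93=0.07 → w = 0.07
Rules with consequent 'strong': {R1, R3, R4} → strengths 0.71, 0.96, 0.04
Aggregate via t-conorm [max(a, b)]: 0.96

0.96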